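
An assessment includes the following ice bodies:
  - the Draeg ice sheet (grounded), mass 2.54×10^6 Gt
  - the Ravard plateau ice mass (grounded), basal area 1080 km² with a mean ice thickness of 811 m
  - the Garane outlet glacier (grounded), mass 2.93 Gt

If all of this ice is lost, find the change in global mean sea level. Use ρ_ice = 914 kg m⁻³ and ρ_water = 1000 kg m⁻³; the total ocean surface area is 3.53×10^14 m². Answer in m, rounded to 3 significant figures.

≈ 7.20 m

Draeg: 2.54×10^6 Gt = 2.540×10^18 kg; dividing by ρ_w = 1000 kg m⁻³ gives 2.540×10^15 m³ of water.
Ravard: ice volume = 1080 km² × 811 m = 875.9 km³; 875.9 × (914/1000) = 800.6 km³ of water.
Garane: 2.93 Gt = 2.930×10^12 kg; dividing by ρ_w = 1000 kg m⁻³ gives 2.930×10^9 m³ of water.
Total added water ≈ 2.541×10^15 m³ over 3.53×10^14 m² → Δh = 7.20 m.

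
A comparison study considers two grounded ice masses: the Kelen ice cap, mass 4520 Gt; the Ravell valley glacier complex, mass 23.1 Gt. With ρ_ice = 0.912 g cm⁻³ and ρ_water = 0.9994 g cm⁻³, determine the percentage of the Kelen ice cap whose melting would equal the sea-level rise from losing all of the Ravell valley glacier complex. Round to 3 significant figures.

≈ 0.511 %

Equal sea-level rise means equal mass of meltwater, i.e. equal mass of ice lost.
Ice mass of Ravell: 2.310×10^13 kg; ice mass of Kelen: 4.520×10^15 kg.
Fraction required = 2.310×10^13 / 4.520×10^15 = 5.11×10^-3 → 0.511 %.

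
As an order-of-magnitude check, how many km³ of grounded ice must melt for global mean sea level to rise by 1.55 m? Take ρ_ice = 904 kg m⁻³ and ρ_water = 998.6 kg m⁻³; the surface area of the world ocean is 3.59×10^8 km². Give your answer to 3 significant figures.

≈ 6.15×10^5 km³

Required water volume = Δh × A = 1.55 m × 3.59×10^14 m² = 5.564×10^14 m³ = 5.564×10^5 km³.
Ice volume = water volume × ρ_w/ρ_ice = 5.564×10^5 × 998.6/904 = 6.15×10^5 km³.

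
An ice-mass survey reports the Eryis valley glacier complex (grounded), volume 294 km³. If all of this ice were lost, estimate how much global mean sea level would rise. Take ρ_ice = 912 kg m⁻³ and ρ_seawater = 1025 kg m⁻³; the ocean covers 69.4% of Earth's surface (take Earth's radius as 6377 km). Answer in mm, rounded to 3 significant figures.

Eryis: 294 km³ × (912/1025) = 261.6 km³ of water.
Spread over 3.55×10^14 m² of ocean, Δh = 2.616×10^11 / 3.55×10^14 = 7.38×10^-4 m = 0.738 mm.

≈ 0.738 mm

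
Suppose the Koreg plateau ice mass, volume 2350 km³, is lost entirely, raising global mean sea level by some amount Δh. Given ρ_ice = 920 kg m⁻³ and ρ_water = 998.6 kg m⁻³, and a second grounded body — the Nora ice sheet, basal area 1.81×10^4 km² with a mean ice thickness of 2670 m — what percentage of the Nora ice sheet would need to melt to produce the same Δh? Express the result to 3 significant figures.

Equal sea-level rise means equal mass of meltwater, i.e. equal mass of ice lost.
Ice mass of Koreg: 2.162×10^15 kg; ice mass of Nora: 4.446×10^16 kg.
Fraction required = 2.162×10^15 / 4.446×10^16 = 0.0486 → 4.86 %.

≈ 4.86 %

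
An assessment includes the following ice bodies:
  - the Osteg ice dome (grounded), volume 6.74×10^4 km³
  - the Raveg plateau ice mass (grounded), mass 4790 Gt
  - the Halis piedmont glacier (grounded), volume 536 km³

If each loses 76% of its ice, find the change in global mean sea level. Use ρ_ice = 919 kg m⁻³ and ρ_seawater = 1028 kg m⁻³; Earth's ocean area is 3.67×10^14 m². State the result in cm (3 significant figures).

Osteg: 0.76 × 6.74×10^4 km³ × (919/1028) = 4.579×10^4 km³ of water.
Raveg: 0.76 × 4790 Gt = 3.640×10^15 kg; dividing by ρ_w = 1028 kg m⁻³ gives 3.541×10^12 m³ of water.
Halis: 0.76 × 536 km³ × (919/1028) = 364.2 km³ of water.
Total added water ≈ 4.970×10^13 m³ over 3.67×10^14 m² → Δh = 0.135 m = 13.5 cm.

≈ 13.5 cm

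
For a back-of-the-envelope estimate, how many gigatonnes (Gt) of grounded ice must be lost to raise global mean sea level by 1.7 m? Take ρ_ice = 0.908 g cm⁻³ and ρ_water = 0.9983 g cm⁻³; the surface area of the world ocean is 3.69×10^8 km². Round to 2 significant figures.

Required water volume = Δh × A = 1.7 m × 3.69×10^14 m² = 6.273×10^14 m³.
ρ_w = 0.9983 g cm⁻³ = 998.3 kg m⁻³, so the mass of water = 6.273×10^14 m³ × 998.3 kg m⁻³ = 6.262×10^17 kg = 6.3×10^5 Gt (and the same mass of ice, by conservation).

≈ 6.3×10^5 Gt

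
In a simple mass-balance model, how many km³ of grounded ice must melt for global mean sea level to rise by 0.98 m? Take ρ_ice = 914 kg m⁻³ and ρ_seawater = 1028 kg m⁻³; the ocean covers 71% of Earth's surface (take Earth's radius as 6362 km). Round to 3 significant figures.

Required water volume = Δh × A = 0.98 m × 3.61×10^14 m² = 3.539×10^14 m³ = 3.539×10^5 km³.
Ice volume = water volume × ρ_w/ρ_ice = 3.539×10^5 × 1028/914 = 3.98×10^5 km³.

≈ 3.98×10^5 km³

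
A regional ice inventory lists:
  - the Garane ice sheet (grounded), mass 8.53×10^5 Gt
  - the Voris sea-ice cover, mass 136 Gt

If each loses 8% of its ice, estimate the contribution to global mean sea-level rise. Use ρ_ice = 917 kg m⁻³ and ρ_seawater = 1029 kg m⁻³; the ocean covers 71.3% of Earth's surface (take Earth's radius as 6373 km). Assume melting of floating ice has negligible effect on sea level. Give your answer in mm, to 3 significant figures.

Garane: 0.08 × 8.53×10^5 Gt = 6.824×10^16 kg; dividing by ρ_w = 1029 kg m⁻³ gives 6.632×10^13 m³ of water.
The Voris sea-ice cover is floating and already displaces its own weight of water, so its melt adds essentially nothing to sea level.
Total added water ≈ 6.632×10^13 m³ over 3.64×10^14 m² → Δh = 0.182 m = 182 mm.

≈ 182 mm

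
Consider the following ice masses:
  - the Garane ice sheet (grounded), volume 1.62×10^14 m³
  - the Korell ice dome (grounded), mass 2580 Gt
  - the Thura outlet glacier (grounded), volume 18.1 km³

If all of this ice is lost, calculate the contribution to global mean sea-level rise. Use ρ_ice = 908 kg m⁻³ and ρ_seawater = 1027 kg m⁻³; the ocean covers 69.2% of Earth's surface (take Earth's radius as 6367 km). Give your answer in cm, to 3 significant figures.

≈ 41.3 cm

Garane: 1.62×10^14 m³ × (908/1027) = 1.432×10^14 m³ of water.
Korell: 2580 Gt = 2.580×10^15 kg; dividing by ρ_w = 1027 kg m⁻³ gives 2.512×10^12 m³ of water.
Thura: 18.1 km³ × (908/1027) = 16.00 km³ of water.
Total added water ≈ 1.458×10^14 m³ over 3.53×10^14 m² → Δh = 0.413 m = 41.3 cm.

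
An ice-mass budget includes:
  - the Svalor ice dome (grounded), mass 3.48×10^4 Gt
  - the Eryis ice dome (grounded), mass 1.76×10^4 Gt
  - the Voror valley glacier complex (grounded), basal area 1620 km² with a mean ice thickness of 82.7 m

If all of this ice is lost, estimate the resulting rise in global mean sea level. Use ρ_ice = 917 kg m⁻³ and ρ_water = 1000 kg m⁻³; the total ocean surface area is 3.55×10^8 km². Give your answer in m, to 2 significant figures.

Svalor: 3.48×10^4 Gt = 3.480×10^16 kg; dividing by ρ_w = 1000 kg m⁻³ gives 3.480×10^13 m³ of water.
Eryis: 1.76×10^4 Gt = 1.760×10^16 kg; dividing by ρ_w = 1000 kg m⁻³ gives 1.760×10^13 m³ of water.
Voror: ice volume = 1620 km² × 82.7 m = 134.0 km³; 134.0 × (917/1000) = 122.9 km³ of water.
Total added water ≈ 5.252×10^13 m³ over 3.55×10^14 m² → Δh = 0.148 m.

≈ 0.15 m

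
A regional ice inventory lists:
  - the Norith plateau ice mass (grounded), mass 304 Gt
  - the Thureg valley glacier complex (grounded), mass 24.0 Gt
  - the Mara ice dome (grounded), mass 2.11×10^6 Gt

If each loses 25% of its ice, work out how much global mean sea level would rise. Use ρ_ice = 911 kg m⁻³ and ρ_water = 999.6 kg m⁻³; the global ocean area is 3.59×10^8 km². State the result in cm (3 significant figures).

Norith: 0.25 × 304 Gt = 7.600×10^13 kg; dividing by ρ_w = 999.6 kg m⁻³ gives 7.603×10^10 m³ of water.
Thureg: 0.25 × 24.0 Gt = 6.000×10^12 kg; dividing by ρ_w = 999.6 kg m⁻³ gives 6.002×10^9 m³ of water.
Mara: 0.25 × 2.11×10^6 Gt = 5.275×10^17 kg; dividing by ρ_w = 999.6 kg m⁻³ gives 5.277×10^14 m³ of water.
Total added water ≈ 5.278×10^14 m³ over 3.59×10^14 m² → Δh = 1.47 m = 147 cm.

≈ 147 cm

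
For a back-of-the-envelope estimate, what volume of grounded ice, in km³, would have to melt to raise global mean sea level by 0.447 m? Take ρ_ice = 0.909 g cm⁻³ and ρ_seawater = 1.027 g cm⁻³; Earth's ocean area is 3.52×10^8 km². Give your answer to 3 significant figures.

≈ 1.78×10^5 km³

Required water volume = Δh × A = 0.447 m × 3.52×10^14 m² = 1.573×10^14 m³ = 1.573×10^5 km³.
Ice volume = water volume × ρ_w/ρ_ice = 1.573×10^5 × 1027/909 = 1.78×10^5 km³.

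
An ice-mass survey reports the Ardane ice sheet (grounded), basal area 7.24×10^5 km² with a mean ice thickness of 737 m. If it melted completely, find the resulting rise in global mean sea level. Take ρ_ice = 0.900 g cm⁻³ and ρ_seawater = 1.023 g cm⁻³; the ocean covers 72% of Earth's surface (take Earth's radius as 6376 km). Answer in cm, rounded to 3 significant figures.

Ardane: ice volume = 7.24×10^5 km² × 737 m = 5.336×10^5 km³; 5.336×10^5 × (900/1023) = 4.694×10^5 km³ of water.
Spread over 3.68×10^14 m² of ocean, Δh = 4.694×10^14 / 3.68×10^14 = 1.28 m = 128 cm.

≈ 128 cm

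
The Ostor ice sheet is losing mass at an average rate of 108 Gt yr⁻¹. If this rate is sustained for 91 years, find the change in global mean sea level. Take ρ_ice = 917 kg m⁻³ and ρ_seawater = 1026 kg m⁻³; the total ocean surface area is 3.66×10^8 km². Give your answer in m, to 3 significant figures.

≈ 0.0262 m

Total mass lost = 108 Gt/yr × 91 yr = 9828 Gt = 9.828×10^15 kg.
ρ_w = 1026 kg m⁻³, so water volume = 9.828×10^15 / 1026 = 9.579×10^12 m³.
Δh = 9.579×10^12 / 3.66×10^14 = 0.0262 m.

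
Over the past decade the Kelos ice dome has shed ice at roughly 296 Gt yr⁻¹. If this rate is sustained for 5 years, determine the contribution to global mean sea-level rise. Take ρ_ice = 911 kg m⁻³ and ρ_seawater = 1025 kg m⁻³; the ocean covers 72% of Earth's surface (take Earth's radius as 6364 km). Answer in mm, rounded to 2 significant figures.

≈ 3.9 mm

Total mass lost = 296 Gt/yr × 5 yr = 1480 Gt = 1.480×10^15 kg.
ρ_w = 1025 kg m⁻³, so water volume = 1.480×10^15 / 1025 = 1.444×10^12 m³.
Δh = 1.444×10^12 / 3.66×10^14 = 3.94×10^-3 m = 3.9 mm.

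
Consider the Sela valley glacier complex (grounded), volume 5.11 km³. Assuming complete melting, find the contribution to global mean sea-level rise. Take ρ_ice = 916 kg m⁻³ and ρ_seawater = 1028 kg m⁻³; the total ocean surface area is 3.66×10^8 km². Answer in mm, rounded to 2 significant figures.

Sela: 5.11 km³ × (916/1028) = 4.553 km³ of water.
Spread over 3.66×10^14 m² of ocean, Δh = 4.553×10^9 / 3.66×10^14 = 1.24×10^-5 m = 0.012 mm.

≈ 0.012 mm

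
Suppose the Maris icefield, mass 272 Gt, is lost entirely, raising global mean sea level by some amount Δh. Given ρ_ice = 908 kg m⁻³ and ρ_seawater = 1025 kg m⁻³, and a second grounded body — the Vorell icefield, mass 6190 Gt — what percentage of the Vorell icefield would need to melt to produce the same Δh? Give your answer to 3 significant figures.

Equal sea-level rise means equal mass of meltwater, i.e. equal mass of ice lost.
Ice mass of Maris: 2.720×10^14 kg; ice mass of Vorell: 6.190×10^15 kg.
Fraction required = 2.720×10^14 / 6.190×10^15 = 0.0439 → 4.39 %.

≈ 4.39 %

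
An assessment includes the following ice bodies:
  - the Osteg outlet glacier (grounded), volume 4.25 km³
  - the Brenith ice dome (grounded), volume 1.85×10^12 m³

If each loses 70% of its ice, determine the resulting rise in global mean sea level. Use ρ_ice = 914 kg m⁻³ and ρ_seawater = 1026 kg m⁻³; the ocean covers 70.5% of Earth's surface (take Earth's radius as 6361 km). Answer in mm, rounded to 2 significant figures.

≈ 3.2 mm

Osteg: 0.7 × 4.25 km³ × (914/1026) = 2.650 km³ of water.
Brenith: 0.7 × 1.85×10^12 m³ × (914/1026) = 1.154×10^12 m³ of water.
Total added water ≈ 1.156×10^12 m³ over 3.58×10^14 m² → Δh = 3.23×10^-3 m = 3.2 mm.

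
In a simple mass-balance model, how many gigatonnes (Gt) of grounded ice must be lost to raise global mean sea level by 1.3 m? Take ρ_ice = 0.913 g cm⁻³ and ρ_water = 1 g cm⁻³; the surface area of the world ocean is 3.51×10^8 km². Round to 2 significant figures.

≈ 4.6×10^5 Gt

Required water volume = Δh × A = 1.3 m × 3.51×10^14 m² = 4.563×10^14 m³.
ρ_w = 1 g cm⁻³ = 1000 kg m⁻³, so the mass of water = 4.563×10^14 m³ × 1000 kg m⁻³ = 4.563×10^17 kg = 4.6×10^5 Gt (and the same mass of ice, by conservation).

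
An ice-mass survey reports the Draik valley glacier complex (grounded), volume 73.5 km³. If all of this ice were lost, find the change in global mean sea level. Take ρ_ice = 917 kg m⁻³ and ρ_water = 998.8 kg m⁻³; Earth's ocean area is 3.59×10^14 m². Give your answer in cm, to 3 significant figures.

Draik: 73.5 km³ × (917/998.8) = 67.48 km³ of water.
Spread over 3.59×10^14 m² of ocean, Δh = 6.748×10^10 / 3.59×10^14 = 1.88×10^-4 m = 0.0188 cm.

≈ 0.0188 cm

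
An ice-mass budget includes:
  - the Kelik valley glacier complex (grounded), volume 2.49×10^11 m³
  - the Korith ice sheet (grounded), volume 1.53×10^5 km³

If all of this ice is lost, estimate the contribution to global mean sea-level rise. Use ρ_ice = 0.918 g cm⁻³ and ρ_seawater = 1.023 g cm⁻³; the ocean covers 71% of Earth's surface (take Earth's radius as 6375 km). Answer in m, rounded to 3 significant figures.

Kelik: 2.49×10^11 m³ × (918/1023) = 2.234×10^11 m³ of water.
Korith: 1.53×10^5 km³ × (918/1023) = 1.373×10^5 km³ of water.
Total added water ≈ 1.375×10^14 m³ over 3.63×10^14 m² → Δh = 0.379 m.

≈ 0.379 m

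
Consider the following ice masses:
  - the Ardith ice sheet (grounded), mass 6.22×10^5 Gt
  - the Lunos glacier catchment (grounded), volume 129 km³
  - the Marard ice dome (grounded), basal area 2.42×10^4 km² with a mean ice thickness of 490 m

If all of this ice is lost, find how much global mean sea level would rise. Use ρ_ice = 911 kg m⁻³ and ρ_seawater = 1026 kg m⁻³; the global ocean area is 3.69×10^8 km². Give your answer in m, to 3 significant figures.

≈ 1.67 m

Ardith: 6.22×10^5 Gt = 6.220×10^17 kg; dividing by ρ_w = 1026 kg m⁻³ gives 6.062×10^14 m³ of water.
Lunos: 129 km³ × (911/1026) = 114.5 km³ of water.
Marard: ice volume = 2.42×10^4 km² × 490 m = 1.186×10^4 km³; 1.186×10^4 × (911/1026) = 1.053×10^4 km³ of water.
Total added water ≈ 6.169×10^14 m³ over 3.69×10^14 m² → Δh = 1.67 m.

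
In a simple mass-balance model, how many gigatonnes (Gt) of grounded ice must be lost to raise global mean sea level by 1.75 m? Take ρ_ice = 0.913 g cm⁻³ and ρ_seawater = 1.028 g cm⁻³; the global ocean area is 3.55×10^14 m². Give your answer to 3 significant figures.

≈ 6.39×10^5 Gt

Required water volume = Δh × A = 1.75 m × 3.55×10^14 m² = 6.212×10^14 m³.
ρ_w = 1.028 g cm⁻³ = 1028 kg m⁻³, so the mass of water = 6.212×10^14 m³ × 1028 kg m⁻³ = 6.386×10^17 kg = 6.39×10^5 Gt (and the same mass of ice, by conservation).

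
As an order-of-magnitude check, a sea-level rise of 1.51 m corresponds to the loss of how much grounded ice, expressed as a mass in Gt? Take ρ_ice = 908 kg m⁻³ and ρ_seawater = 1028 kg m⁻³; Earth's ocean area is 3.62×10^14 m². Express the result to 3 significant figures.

≈ 5.62×10^5 Gt

Required water volume = Δh × A = 1.51 m × 3.62×10^14 m² = 5.466×10^14 m³.
ρ_w = 1028 kg m⁻³, so the mass of water = 5.466×10^14 m³ × 1028 kg m⁻³ = 5.619×10^17 kg = 5.62×10^5 Gt (and the same mass of ice, by conservation).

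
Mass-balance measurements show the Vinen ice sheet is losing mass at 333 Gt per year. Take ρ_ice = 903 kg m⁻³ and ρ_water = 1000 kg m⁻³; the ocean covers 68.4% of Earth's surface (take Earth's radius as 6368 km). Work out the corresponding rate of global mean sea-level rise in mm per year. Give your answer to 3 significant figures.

ρ_w = 1000 kg m⁻³. Annual water volume added = 333 Gt / ρ_w = 3.330×10^14 kg / 1000 kg m⁻³ = 3.330×10^11 m³.
Δh per year = 3.330×10^11 / 3.49×10^14 = 9.55×10^-4 m = 0.955 mm.

≈ 0.955 mm/yr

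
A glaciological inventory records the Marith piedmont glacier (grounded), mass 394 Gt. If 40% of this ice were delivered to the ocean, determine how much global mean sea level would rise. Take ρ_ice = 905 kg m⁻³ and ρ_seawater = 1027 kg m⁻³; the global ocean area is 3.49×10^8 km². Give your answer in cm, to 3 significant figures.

≈ 0.0440 cm

Marith: 0.4 × 394 Gt = 1.576×10^14 kg; dividing by ρ_w = 1027 kg m⁻³ gives 1.535×10^11 m³ of water.
Spread over 3.49×10^14 m² of ocean, Δh = 1.535×10^11 / 3.49×10^14 = 4.40×10^-4 m = 0.0440 cm.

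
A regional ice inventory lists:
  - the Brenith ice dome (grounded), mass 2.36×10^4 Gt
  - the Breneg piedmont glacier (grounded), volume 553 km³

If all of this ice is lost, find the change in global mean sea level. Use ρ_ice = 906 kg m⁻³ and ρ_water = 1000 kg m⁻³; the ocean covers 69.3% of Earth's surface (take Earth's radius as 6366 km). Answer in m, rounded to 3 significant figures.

Brenith: 2.36×10^4 Gt = 2.360×10^16 kg; dividing by ρ_w = 1000 kg m⁻³ gives 2.360×10^13 m³ of water.
Breneg: 553 km³ × (906/1000) = 501.0 km³ of water.
Total added water ≈ 2.410×10^13 m³ over 3.53×10^14 m² → Δh = 0.0683 m.

≈ 0.0683 m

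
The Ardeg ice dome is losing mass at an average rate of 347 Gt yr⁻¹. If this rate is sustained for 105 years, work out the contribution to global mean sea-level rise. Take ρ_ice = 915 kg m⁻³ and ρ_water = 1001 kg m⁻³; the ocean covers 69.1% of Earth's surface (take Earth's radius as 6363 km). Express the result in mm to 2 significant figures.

≈ 100 mm

Total mass lost = 347 Gt/yr × 105 yr = 3.644×10^4 Gt = 3.644×10^16 kg.
ρ_w = 1001 kg m⁻³, so water volume = 3.644×10^16 / 1001 = 3.640×10^13 m³.
Δh = 3.640×10^13 / 3.52×10^14 = 0.104 m = 100 mm.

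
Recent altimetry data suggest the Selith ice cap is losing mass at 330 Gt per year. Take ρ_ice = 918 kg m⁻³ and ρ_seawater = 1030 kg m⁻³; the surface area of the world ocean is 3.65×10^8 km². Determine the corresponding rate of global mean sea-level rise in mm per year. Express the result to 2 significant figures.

ρ_w = 1030 kg m⁻³. Annual water volume added = 330 Gt / ρ_w = 3.300×10^14 kg / 1030 kg m⁻³ = 3.204×10^11 m³.
Δh per year = 3.204×10^11 / 3.65×10^14 = 8.78×10^-4 m = 0.88 mm.

≈ 0.88 mm/yr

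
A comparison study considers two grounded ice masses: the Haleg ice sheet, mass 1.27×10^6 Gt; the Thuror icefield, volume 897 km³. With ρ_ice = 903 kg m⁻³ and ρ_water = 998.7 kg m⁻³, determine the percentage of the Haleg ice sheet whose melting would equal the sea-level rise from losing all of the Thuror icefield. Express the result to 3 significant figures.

≈ 0.0638 %

Equal sea-level rise means equal mass of meltwater, i.e. equal mass of ice lost.
Ice mass of Thuror: 8.100×10^14 kg; ice mass of Haleg: 1.270×10^18 kg.
Fraction required = 8.100×10^14 / 1.270×10^18 = 6.38×10^-4 → 0.0638 %.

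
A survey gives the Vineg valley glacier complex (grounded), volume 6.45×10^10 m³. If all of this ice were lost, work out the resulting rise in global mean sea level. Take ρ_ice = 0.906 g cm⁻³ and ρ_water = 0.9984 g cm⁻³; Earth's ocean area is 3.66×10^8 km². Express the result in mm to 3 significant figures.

Vineg: 6.45×10^10 m³ × (906/998.4) = 5.853×10^10 m³ of water.
Spread over 3.66×10^14 m² of ocean, Δh = 5.853×10^10 / 3.66×10^14 = 1.60×10^-4 m = 0.160 mm.

≈ 0.160 mm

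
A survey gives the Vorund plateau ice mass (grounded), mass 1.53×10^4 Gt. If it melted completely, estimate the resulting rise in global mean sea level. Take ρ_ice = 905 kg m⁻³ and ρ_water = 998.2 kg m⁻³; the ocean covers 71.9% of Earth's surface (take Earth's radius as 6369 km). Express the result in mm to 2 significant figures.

Vorund: 1.53×10^4 Gt = 1.530×10^16 kg; dividing by ρ_w = 998.2 kg m⁻³ gives 1.533×10^13 m³ of water.
Spread over 3.67×10^14 m² of ocean, Δh = 1.533×10^13 / 3.67×10^14 = 0.0418 m = 42 mm.

≈ 42 mm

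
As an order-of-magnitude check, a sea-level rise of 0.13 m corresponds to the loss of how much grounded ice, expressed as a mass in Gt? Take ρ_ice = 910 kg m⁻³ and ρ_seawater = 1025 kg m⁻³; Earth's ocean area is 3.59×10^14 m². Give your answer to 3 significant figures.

Required water volume = Δh × A = 0.13 m × 3.59×10^14 m² = 4.667×10^13 m³.
ρ_w = 1025 kg m⁻³, so the mass of water = 4.667×10^13 m³ × 1025 kg m⁻³ = 4.784×10^16 kg = 4.78×10^4 Gt (and the same mass of ice, by conservation).

≈ 4.78×10^4 Gt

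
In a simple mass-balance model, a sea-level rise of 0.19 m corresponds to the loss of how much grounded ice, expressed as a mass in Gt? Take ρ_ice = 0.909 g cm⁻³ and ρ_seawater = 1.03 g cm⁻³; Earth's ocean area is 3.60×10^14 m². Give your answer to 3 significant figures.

Required water volume = Δh × A = 0.19 m × 3.60×10^14 m² = 6.840×10^13 m³.
ρ_w = 1.03 g cm⁻³ = 1030 kg m⁻³, so the mass of water = 6.840×10^13 m³ × 1030 kg m⁻³ = 7.045×10^16 kg = 7.05×10^4 Gt (and the same mass of ice, by conservation).

≈ 7.05×10^4 Gt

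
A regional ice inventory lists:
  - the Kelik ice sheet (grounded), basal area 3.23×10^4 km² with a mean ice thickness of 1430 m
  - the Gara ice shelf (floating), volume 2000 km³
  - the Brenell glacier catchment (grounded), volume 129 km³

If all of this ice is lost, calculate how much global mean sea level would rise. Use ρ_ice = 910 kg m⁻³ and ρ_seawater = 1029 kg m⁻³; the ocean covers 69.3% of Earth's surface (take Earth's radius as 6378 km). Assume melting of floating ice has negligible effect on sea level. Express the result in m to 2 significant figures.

≈ 0.12 m

Kelik: ice volume = 3.23×10^4 km² × 1430 m = 4.619×10^4 km³; 4.619×10^4 × (910/1029) = 4.085×10^4 km³ of water.
The Gara ice shelf is floating and already displaces its own weight of water, so its melt adds essentially nothing to sea level.
Brenell: 129 km³ × (910/1029) = 114.1 km³ of water.
Total added water ≈ 4.096×10^13 m³ over 3.54×10^14 m² → Δh = 0.116 m.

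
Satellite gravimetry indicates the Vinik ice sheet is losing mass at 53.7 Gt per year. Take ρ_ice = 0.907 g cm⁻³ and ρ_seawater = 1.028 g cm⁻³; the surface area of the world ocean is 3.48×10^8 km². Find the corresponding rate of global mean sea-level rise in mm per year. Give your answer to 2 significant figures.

ρ_w = 1.028 g cm⁻³ = 1028 kg m⁻³. Annual water volume added = 53.7 Gt / ρ_w = 5.370×10^13 kg / 1028 kg m⁻³ = 5.224×10^10 m³.
Δh per year = 5.224×10^10 / 3.48×10^14 = 1.50×10^-4 m = 0.15 mm.

≈ 0.15 mm/yr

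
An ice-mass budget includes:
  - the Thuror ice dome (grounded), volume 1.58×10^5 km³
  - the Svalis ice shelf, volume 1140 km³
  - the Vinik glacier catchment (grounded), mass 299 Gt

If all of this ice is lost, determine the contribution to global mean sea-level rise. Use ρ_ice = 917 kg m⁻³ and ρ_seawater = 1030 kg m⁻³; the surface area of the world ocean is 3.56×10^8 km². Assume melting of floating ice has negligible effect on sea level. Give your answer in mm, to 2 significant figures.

≈ 400 mm

Thuror: 1.58×10^5 km³ × (917/1030) = 1.407×10^5 km³ of water.
The Svalis ice shelf is floating and already displaces its own weight of water, so its melt adds essentially nothing to sea level.
Vinik: 299 Gt = 2.990×10^14 kg; dividing by ρ_w = 1030 kg m⁻³ gives 2.903×10^11 m³ of water.
Total added water ≈ 1.410×10^14 m³ over 3.56×10^14 m² → Δh = 0.396 m = 400 mm.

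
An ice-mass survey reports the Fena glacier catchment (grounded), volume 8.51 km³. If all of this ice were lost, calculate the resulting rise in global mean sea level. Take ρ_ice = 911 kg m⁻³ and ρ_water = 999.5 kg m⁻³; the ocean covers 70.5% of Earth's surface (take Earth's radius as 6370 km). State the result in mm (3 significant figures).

Fena: 8.51 km³ × (911/999.5) = 7.756 km³ of water.
Spread over 3.59×10^14 m² of ocean, Δh = 7.756×10^9 / 3.59×10^14 = 2.16×10^-5 m = 0.0216 mm.

≈ 0.0216 mm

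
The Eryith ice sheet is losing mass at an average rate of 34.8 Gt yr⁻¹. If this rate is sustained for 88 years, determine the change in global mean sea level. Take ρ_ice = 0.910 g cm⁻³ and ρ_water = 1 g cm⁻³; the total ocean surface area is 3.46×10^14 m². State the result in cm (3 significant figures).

≈ 0.885 cm

Total mass lost = 34.8 Gt/yr × 88 yr = 3062 Gt = 3.062×10^15 kg.
ρ_w = 1 g cm⁻³ = 1000 kg m⁻³, so water volume = 3.062×10^15 / 1000 = 3.062×10^12 m³.
Δh = 3.062×10^12 / 3.46×10^14 = 8.85×10^-3 m = 0.885 cm.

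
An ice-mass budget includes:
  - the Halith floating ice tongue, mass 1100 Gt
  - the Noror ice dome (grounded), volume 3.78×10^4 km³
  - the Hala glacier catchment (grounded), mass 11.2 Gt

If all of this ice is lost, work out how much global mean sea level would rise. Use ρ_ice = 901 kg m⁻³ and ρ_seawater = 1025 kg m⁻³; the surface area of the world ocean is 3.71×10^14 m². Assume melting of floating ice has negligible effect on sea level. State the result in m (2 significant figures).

The Halith floating ice tongue is floating and already displaces its own weight of water, so its melt adds essentially nothing to sea level.
Noror: 3.78×10^4 km³ × (901/1025) = 3.323×10^4 km³ of water.
Hala: 11.2 Gt = 1.120×10^13 kg; dividing by ρ_w = 1025 kg m⁻³ gives 1.093×10^10 m³ of water.
Total added water ≈ 3.324×10^13 m³ over 3.71×10^14 m² → Δh = 0.0896 m.

≈ 0.090 m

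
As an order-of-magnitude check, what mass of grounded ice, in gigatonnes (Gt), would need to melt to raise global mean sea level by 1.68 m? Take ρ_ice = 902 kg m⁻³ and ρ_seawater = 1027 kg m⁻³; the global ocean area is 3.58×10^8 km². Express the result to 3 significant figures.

Required water volume = Δh × A = 1.68 m × 3.58×10^14 m² = 6.014×10^14 m³.
ρ_w = 1027 kg m⁻³, so the mass of water = 6.014×10^14 m³ × 1027 kg m⁻³ = 6.177×10^17 kg = 6.18×10^5 Gt (and the same mass of ice, by conservation).

≈ 6.18×10^5 Gt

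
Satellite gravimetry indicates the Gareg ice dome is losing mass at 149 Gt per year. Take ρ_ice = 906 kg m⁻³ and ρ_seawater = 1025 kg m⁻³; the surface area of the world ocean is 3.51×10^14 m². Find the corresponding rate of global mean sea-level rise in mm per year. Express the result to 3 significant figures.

ρ_w = 1025 kg m⁻³. Annual water volume added = 149 Gt / ρ_w = 1.490×10^14 kg / 1025 kg m⁻³ = 1.454×10^11 m³.
Δh per year = 1.454×10^11 / 3.51×10^14 = 4.14×10^-4 m = 0.414 mm.

≈ 0.414 mm/yr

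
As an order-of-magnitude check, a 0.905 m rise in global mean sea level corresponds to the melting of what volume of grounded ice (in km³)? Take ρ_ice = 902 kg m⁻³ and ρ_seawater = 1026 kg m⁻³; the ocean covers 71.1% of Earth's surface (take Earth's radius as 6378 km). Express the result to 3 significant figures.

Required water volume = Δh × A = 0.905 m × 3.63×10^14 m² = 3.289×10^14 m³ = 3.289×10^5 km³.
Ice volume = water volume × ρ_w/ρ_ice = 3.289×10^5 × 1026/902 = 3.74×10^5 km³.

≈ 3.74×10^5 km³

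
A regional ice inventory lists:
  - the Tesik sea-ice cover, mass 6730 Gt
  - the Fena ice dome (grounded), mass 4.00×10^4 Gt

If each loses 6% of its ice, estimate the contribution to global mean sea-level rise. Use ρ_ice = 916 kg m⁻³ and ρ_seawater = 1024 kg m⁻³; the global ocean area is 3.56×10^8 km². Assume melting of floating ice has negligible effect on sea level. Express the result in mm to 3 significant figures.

The Tesik sea-ice cover is floating and already displaces its own weight of water, so its melt adds essentially nothing to sea level.
Fena: 0.06 × 4.00×10^4 Gt = 2.400×10^15 kg; dividing by ρ_w = 1024 kg m⁻³ gives 2.344×10^12 m³ of water.
Total added water ≈ 2.344×10^12 m³ over 3.56×10^14 m² → Δh = 6.58×10^-3 m = 6.58 mm.

≈ 6.58 mm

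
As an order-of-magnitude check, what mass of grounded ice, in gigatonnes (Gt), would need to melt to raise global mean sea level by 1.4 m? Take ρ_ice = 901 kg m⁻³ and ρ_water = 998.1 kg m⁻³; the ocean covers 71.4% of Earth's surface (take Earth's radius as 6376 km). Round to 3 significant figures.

≈ 5.10×10^5 Gt

Required water volume = Δh × A = 1.4 m × 3.65×10^14 m² = 5.107×10^14 m³.
ρ_w = 998.1 kg m⁻³, so the mass of water = 5.107×10^14 m³ × 998.1 kg m⁻³ = 5.097×10^17 kg = 5.10×10^5 Gt (and the same mass of ice, by conservation).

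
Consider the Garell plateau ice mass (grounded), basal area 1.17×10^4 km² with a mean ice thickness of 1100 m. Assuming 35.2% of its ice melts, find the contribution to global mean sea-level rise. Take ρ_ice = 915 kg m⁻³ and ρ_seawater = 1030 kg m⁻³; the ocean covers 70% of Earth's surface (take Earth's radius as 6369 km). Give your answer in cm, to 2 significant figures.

≈ 1.1 cm

Garell: ice volume = 1.17×10^4 km² × 1100 m = 1.287×10^4 km³; 0.352 × 1.287×10^4 × (915/1030) = 4024 km³ of water.
Spread over 3.57×10^14 m² of ocean, Δh = 4.024×10^12 / 3.57×10^14 = 0.0113 m = 1.1 cm.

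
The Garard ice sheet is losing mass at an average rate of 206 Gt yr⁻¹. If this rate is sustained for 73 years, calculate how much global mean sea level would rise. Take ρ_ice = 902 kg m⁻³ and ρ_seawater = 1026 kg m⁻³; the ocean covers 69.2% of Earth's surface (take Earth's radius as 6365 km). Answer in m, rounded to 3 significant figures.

Total mass lost = 206 Gt/yr × 73 yr = 1.504×10^4 Gt = 1.504×10^16 kg.
ρ_w = 1026 kg m⁻³, so water volume = 1.504×10^16 / 1026 = 1.466×10^13 m³.
Δh = 1.466×10^13 / 3.52×10^14 = 0.0416 m.

≈ 0.0416 m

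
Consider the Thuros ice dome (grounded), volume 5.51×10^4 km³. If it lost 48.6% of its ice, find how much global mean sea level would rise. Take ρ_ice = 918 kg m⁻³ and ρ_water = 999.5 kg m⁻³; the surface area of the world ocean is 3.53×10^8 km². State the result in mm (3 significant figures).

Thuros: 0.486 × 5.51×10^4 km³ × (918/999.5) = 2.460×10^4 km³ of water.
Spread over 3.53×10^14 m² of ocean, Δh = 2.460×10^13 / 3.53×10^14 = 0.0697 m = 69.7 mm.

≈ 69.7 mm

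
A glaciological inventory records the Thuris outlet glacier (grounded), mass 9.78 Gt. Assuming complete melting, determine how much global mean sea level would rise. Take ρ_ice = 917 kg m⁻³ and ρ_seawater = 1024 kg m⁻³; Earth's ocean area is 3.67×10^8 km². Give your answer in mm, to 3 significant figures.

≈ 0.0260 mm

Thuris: 9.78 Gt = 9.780×10^12 kg; dividing by ρ_w = 1024 kg m⁻³ gives 9.551×10^9 m³ of water.
Spread over 3.67×10^14 m² of ocean, Δh = 9.551×10^9 / 3.67×10^14 = 2.60×10^-5 m = 0.0260 mm.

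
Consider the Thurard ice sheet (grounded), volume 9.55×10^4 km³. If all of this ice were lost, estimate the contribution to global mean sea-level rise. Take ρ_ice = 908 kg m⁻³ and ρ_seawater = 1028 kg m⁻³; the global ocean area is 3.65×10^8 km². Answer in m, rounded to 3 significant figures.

≈ 0.231 m

Thurard: 9.55×10^4 km³ × (908/1028) = 8.435×10^4 km³ of water.
Spread over 3.65×10^14 m² of ocean, Δh = 8.435×10^13 / 3.65×10^14 = 0.231 m.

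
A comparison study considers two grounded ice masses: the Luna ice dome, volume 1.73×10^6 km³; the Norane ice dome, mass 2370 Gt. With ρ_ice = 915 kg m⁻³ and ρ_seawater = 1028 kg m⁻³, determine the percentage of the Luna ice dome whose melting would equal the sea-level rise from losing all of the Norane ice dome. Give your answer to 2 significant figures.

≈ 0.15 %

Equal sea-level rise means equal mass of meltwater, i.e. equal mass of ice lost.
Ice mass of Norane: 2.370×10^15 kg; ice mass of Luna: 1.583×10^18 kg.
Fraction required = 2.370×10^15 / 1.583×10^18 = 1.50×10^-3 → 0.15 %.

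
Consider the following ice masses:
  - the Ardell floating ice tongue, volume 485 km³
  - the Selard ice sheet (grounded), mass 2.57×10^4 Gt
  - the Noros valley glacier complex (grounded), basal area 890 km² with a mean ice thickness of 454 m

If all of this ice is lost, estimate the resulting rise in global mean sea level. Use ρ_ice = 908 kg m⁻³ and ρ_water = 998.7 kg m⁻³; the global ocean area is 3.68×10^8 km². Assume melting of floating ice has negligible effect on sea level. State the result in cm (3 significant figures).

The Ardell floating ice tongue is floating and already displaces its own weight of water, so its melt adds essentially nothing to sea level.
Selard: 2.57×10^4 Gt = 2.570×10^16 kg; dividing by ρ_w = 998.7 kg m⁻³ gives 2.573×10^13 m³ of water.
Noros: ice volume = 890 km² × 454 m = 404.1 km³; 404.1 × (908/998.7) = 367.4 km³ of water.
Total added water ≈ 2.610×10^13 m³ over 3.68×10^14 m² → Δh = 0.0709 m = 7.09 cm.

≈ 7.09 cm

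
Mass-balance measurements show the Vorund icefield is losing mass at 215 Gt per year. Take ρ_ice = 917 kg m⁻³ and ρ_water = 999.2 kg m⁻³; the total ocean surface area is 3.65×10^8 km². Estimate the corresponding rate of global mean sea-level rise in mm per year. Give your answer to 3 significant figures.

≈ 0.590 mm/yr

ρ_w = 999.2 kg m⁻³. Annual water volume added = 215 Gt / ρ_w = 2.150×10^14 kg / 999.2 kg m⁻³ = 2.152×10^11 m³.
Δh per year = 2.152×10^11 / 3.65×10^14 = 5.90×10^-4 m = 0.590 mm.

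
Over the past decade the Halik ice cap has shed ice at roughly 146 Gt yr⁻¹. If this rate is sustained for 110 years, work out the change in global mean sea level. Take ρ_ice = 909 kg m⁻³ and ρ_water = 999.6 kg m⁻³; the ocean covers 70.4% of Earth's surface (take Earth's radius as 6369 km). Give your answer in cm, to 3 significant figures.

Total mass lost = 146 Gt/yr × 110 yr = 1.606×10^4 Gt = 1.606×10^16 kg.
ρ_w = 999.6 kg m⁻³, so water volume = 1.606×10^16 / 999.6 = 1.607×10^13 m³.
Δh = 1.607×10^13 / 3.59×10^14 = 0.0448 m = 4.48 cm.

≈ 4.48 cm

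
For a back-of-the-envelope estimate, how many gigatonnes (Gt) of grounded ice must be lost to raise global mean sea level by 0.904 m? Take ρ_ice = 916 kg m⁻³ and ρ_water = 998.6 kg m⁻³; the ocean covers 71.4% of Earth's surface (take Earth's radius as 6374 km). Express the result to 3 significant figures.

Required water volume = Δh × A = 0.904 m × 3.65×10^14 m² = 3.295×10^14 m³.
ρ_w = 998.6 kg m⁻³, so the mass of water = 3.295×10^14 m³ × 998.6 kg m⁻³ = 3.291×10^17 kg = 3.29×10^5 Gt (and the same mass of ice, by conservation).

≈ 3.29×10^5 Gt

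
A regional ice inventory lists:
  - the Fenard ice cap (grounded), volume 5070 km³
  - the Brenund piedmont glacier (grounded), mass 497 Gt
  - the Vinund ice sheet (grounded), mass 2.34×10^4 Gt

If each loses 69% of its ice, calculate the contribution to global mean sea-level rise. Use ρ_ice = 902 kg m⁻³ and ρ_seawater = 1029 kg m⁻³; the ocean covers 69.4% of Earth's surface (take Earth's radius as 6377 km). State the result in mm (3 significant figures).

Fenard: 0.69 × 5070 km³ × (902/1029) = 3067 km³ of water.
Brenund: 0.69 × 497 Gt = 3.429×10^14 kg; dividing by ρ_w = 1029 kg m⁻³ gives 3.333×10^11 m³ of water.
Vinund: 0.69 × 2.34×10^4 Gt = 1.615×10^16 kg; dividing by ρ_w = 1029 kg m⁻³ gives 1.569×10^13 m³ of water.
Total added water ≈ 1.909×10^13 m³ over 3.55×10^14 m² → Δh = 0.0538 m = 53.8 mm.

≈ 53.8 mm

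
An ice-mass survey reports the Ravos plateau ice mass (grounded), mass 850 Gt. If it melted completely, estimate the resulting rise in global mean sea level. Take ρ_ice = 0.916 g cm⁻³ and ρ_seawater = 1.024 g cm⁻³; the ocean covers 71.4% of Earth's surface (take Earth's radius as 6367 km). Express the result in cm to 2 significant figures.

Ravos: 850 Gt = 8.500×10^14 kg; dividing by ρ_w = 1.024 g cm⁻³ = 1024 kg m⁻³ gives 8.301×10^11 m³ of water.
Spread over 3.64×10^14 m² of ocean, Δh = 8.301×10^11 / 3.64×10^14 = 2.28×10^-3 m = 0.23 cm.

≈ 0.23 cm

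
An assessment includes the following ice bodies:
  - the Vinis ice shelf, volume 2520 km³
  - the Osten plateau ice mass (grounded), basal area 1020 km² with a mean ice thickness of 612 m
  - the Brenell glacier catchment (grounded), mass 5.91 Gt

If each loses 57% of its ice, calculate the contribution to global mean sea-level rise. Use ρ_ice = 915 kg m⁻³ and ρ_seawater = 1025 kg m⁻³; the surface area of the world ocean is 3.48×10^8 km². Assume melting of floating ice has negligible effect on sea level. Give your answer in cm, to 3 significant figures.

≈ 0.0922 cm

The Vinis ice shelf is floating and already displaces its own weight of water, so its melt adds essentially nothing to sea level.
Osten: ice volume = 1020 km² × 612 m = 624.2 km³; 0.57 × 624.2 × (915/1025) = 317.6 km³ of water.
Brenell: 0.57 × 5.91 Gt = 3.369×10^12 kg; dividing by ρ_w = 1025 kg m⁻³ gives 3.287×10^9 m³ of water.
Total added water ≈ 3.209×10^11 m³ over 3.48×10^14 m² → Δh = 9.22×10^-4 m = 0.0922 cm.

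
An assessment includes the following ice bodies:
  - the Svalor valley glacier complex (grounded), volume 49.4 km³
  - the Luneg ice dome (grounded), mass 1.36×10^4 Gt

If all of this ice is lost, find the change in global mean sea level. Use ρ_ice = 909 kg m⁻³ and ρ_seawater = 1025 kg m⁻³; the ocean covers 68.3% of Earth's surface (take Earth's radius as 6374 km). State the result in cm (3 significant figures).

Svalor: 49.4 km³ × (909/1025) = 43.81 km³ of water.
Luneg: 1.36×10^4 Gt = 1.360×10^16 kg; dividing by ρ_w = 1025 kg m⁻³ gives 1.327×10^13 m³ of water.
Total added water ≈ 1.331×10^13 m³ over 3.49×10^14 m² → Δh = 0.0382 m = 3.82 cm.

≈ 3.82 cm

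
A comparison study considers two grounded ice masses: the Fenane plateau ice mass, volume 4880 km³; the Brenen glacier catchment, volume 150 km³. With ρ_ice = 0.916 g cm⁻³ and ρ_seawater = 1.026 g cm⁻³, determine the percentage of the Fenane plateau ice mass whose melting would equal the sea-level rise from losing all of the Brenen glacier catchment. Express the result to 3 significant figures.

Equal sea-level rise means equal mass of meltwater, i.e. equal mass of ice lost.
Ice mass of Brenen: 1.374×10^14 kg; ice mass of Fenane: 4.470×10^15 kg.
Fraction required = 1.374×10^14 / 4.470×10^15 = 0.0307 → 3.07 %.

≈ 3.07 %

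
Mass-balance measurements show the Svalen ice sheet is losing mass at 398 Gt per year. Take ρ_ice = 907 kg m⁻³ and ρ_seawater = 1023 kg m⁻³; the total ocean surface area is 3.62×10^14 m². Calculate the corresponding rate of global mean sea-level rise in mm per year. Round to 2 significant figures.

ρ_w = 1023 kg m⁻³. Annual water volume added = 398 Gt / ρ_w = 3.980×10^14 kg / 1023 kg m⁻³ = 3.891×10^11 m³.
Δh per year = 3.891×10^11 / 3.62×10^14 = 1.07×10^-3 m = 1.1 mm.

≈ 1.1 mm/yr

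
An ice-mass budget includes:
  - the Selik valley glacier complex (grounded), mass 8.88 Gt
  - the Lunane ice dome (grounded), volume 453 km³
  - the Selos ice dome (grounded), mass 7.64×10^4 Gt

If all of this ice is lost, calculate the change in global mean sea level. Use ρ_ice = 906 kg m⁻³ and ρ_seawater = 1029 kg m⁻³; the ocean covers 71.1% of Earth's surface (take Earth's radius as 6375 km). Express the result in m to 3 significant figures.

Selik: 8.88 Gt = 8.880×10^12 kg; dividing by ρ_w = 1029 kg m⁻³ gives 8.630×10^9 m³ of water.
Lunane: 453 km³ × (906/1029) = 398.9 km³ of water.
Selos: 7.64×10^4 Gt = 7.640×10^16 kg; dividing by ρ_w = 1029 kg m⁻³ gives 7.425×10^13 m³ of water.
Total added water ≈ 7.465×10^13 m³ over 3.63×10^14 m² → Δh = 0.206 m.

≈ 0.206 m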